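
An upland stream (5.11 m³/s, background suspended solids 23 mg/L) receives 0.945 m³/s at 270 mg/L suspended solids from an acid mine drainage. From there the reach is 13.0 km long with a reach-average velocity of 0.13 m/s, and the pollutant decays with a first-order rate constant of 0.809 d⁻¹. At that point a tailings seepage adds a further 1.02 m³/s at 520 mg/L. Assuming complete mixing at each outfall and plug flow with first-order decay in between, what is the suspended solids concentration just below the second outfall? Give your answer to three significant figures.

Flow-weighted average: C = (5.110·23.00 + 0.9450·270.0) / 6.055 = 372.7/6.055 = 61.55 mg/L; combined flow 6.055 m³/s.
Travel time t = 13.0·1000 / 0.13 = 100000 s = 27.78 h.
After decay, C = 61.55 × e^(−kt) = 61.55 × 0.3921 = 24.13 mg/L.
At the second outfall, C = (6.055·24.13 + 1.020·520.0) / (6.055 + 1.020) = 95.62 mg/L.

95.6 mg/L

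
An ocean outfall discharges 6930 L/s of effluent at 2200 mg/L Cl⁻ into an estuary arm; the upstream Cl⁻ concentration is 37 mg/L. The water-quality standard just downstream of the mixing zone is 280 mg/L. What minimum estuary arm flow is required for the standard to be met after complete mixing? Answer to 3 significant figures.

54800 L/s

Set C_mix = 280: (Q·37.00 + 6930·2200) / (Q + 6930) = 280
→ Q = 6930·(2200 − 280)/(280 − 37.00) = 54760 L/s.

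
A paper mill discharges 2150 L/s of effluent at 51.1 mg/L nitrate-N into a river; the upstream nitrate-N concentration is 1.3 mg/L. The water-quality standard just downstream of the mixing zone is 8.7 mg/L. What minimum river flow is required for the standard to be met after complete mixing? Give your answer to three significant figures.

Set C_mix = 8.7: (Q·1.300 + 2150·51.10) / (Q + 2150) = 8.7
→ Q = 2150·(51.10 − 8.7)/(8.7 − 1.300) = 12320 L/s.

12300 L/s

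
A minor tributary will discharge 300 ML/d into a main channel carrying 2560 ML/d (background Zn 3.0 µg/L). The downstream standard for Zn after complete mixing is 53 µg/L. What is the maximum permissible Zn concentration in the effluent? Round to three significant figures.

480 µg/L

At the limit, (Qr·Cr + Qe·Cₑ)/(Qr + Qe) = 53:
Cₑ = (2860·53 − 2560·3.000) / 300.0 = 479.7 µg/L.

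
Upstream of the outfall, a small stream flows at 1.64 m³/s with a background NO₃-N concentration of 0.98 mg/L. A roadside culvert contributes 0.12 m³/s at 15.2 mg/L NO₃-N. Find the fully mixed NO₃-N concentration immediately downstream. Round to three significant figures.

1.95 mg/L

Mixed concentration C = ΣQC/ΣQ = (1.640·0.9800 + 0.1200·15.20) / 1.760 = 3.431/1.760 = 1.950 mg/L.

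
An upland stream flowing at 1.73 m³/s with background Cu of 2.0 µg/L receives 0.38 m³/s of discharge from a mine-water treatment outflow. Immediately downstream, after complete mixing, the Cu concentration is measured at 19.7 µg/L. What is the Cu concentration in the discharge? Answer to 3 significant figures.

100 µg/L

Mass balance: 1.730·2.000 + 0.3800·Cₑ = 2.110·19.70
→ Cₑ = (2.110·19.70 − 1.730·2.000) / 0.3800 = 100.3 µg/L.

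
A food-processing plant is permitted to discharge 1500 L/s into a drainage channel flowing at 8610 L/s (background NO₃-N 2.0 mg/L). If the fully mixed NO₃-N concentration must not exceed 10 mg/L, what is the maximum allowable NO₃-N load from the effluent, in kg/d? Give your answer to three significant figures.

Mass balance at the limit: 8610·2.000 + 1500·Cₑ = 10110·10 → Cₑ = 55.92 mg/L.
1500 L/s = 1.500 m³/s. Load = 1.500 m³/s × 55.92 g/m³ × 86 400 s/d = 7247 kg/d.

7250 kg/d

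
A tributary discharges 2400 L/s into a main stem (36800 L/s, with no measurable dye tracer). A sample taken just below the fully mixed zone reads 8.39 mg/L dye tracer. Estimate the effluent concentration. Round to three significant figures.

Mass balance: 36800·0 + 2400·Cₑ = 39200·8.390
→ Cₑ = (39200·8.390 − 36800·0) / 2400 = 137.0 mg/L.

137 mg/L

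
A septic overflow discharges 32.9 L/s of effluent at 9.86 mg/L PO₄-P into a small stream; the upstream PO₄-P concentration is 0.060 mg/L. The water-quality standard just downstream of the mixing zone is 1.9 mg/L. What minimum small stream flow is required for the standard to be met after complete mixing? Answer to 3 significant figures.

142 L/s

Set C_mix = 1.9: (Q·0.06000 + 32.90·9.860) / (Q + 32.90) = 1.9
→ Q = 32.90·(9.860 − 1.9)/(1.9 − 0.06000) = 142.3 L/s.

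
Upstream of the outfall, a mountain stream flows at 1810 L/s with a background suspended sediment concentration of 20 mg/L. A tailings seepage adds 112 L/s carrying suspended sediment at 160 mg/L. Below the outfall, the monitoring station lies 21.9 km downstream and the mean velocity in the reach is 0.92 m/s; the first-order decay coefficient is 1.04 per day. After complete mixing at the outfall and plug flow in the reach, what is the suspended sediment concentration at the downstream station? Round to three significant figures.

After mixing, C = (1810·20.00 + 112.0·160.0) / 1922 = 54120/1922 = 28.16 mg/L.
Travel time t = 21.9·1000 / 0.92 = 23800 s = 6.612 h.
After decay, C = 28.16 × e^(−kt) = 28.16 × 0.7509 = 21.14 mg/L.

21.1 mg/L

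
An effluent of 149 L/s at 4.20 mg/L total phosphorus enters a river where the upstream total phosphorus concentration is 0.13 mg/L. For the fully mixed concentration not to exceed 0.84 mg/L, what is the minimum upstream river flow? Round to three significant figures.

Set C_mix = 0.84: (Q·0.1300 + 149.0·4.200) / (Q + 149.0) = 0.84
→ Q = 149.0·(4.200 − 0.84)/(0.84 − 0.1300) = 705.1 L/s.

705 L/s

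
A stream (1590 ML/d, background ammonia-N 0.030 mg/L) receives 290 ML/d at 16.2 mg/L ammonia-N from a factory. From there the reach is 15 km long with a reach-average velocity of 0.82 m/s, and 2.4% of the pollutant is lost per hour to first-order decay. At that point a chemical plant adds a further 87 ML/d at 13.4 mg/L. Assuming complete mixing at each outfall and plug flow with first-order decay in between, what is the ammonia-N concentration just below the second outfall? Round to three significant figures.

2.73 mg/L

Flow-weighted average: C = (1590·0.03000 + 290.0·16.20) / 1880 = 4746/1880 = 2.524 mg/L; combined flow 1880 ML/d.
Travel time t = 15·1000 / 0.82 = 18290 s = 5.081 h.
2.4%/h lost → k = −ln(1 − 0.024) = 0.02429 h⁻¹.
After decay, C = 2.524 × e^(−kt) = 2.524 × 0.8839 = 2.231 mg/L.
At the second outfall, C = (1880·2.231 + 87.00·13.40) / (1880 + 87.00) = 2.725 mg/L.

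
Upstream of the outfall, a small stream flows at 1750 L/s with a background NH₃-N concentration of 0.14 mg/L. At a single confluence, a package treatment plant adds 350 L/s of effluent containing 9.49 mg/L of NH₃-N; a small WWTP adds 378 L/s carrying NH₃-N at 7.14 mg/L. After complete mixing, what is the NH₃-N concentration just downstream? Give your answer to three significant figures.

2.53 mg/L

Flow-weighted average: C = (1750·0.1400 + 350.0·9.490 + 378.0·7.140) / 2478 = 6265/2478 = 2.528 mg/L.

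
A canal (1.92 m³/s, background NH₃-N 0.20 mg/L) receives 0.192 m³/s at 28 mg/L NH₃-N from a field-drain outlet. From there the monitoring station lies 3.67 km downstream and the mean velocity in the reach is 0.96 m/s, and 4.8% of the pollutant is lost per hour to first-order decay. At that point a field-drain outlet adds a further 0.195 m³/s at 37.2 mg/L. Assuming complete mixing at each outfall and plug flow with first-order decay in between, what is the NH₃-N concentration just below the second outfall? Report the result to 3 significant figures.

5.51 mg/L

Mixed concentration C = ΣQC/ΣQ = (1.920·0.2000 + 0.1920·28.00) / 2.112 = 5.760/2.112 = 2.727 mg/L; combined flow 2.112 m³/s.
Travel time t = 3.67·1000 / 0.96 = 3823 s = 1.062 h.
4.8%/h lost → k = −ln(1 − 0.048) = 0.04919 h⁻¹.
Applying C = C₀e^(−kt): 2.727 × 0.9491 = 2.588 mg/L.
At the second outfall, C = (2.112·2.588 + 0.1950·37.20) / (2.112 + 0.1950) = 5.514 mg/L.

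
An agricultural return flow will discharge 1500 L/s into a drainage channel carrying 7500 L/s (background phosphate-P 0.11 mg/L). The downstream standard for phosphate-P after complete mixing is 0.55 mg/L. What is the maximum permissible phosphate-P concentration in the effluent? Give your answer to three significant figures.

At the limit, (Qr·Cr + Qe·Cₑ)/(Qr + Qe) = 0.55:
Cₑ = (9000·0.55 − 7500·0.1100) / 1500 = 2.750 mg/L.

2.75 mg/L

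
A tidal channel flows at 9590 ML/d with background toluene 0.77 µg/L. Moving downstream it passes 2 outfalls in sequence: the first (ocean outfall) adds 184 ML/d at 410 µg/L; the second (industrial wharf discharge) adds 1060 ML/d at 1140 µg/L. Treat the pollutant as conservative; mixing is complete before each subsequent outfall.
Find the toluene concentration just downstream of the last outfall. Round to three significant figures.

After outfall 1: Q = 9590 + 184.0 = 9774 ML/d; C = (9590·0.7700 + 184.0·410.0)/9774 = 8.474 µg/L.
After outfall 2: Q = 9774 + 1060 = 10830 ML/d; C = (9774·8.474 + 1060·1140)/10830 = 119.2 µg/L.

119 µg/L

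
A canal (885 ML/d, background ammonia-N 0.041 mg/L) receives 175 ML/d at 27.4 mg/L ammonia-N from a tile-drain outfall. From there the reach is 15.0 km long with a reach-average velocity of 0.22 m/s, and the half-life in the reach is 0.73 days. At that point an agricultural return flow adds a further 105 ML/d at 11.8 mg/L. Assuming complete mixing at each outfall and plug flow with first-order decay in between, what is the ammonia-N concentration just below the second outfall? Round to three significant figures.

3.02 mg/L

Mass balance: C = (885.0·0.04100 + 175.0·27.40) / 1060 = 4831/1060 = 4.558 mg/L; combined flow 1060 ML/d.
Travel time t = 15.0·1000 / 0.22 = 68180 s = 18.94 h.
Half-life 0.73 d → k = ln 2 / 0.73 = 0.9495 d⁻¹.
After decay, C = 4.558 × e^(−kt) = 4.558 × 0.4727 = 2.154 mg/L.
At the second outfall, C = (1060·2.154 + 105.0·11.80) / (1060 + 105.0) = 3.024 mg/L.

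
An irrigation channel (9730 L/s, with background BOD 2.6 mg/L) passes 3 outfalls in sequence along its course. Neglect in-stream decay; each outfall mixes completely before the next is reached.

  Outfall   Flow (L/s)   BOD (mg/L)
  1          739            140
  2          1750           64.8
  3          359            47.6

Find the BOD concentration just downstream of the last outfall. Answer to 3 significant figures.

20.6 mg/L

Below outfall 1: Q → 10470 L/s, C = (9730·2.600 + 739.0·140.0)/10470 = 12.30 mg/L.
Below outfall 2: Q → 12220 L/s, C = (10470·12.30 + 1750·64.80)/12220 = 19.82 mg/L.
Below outfall 3: Q → 12580 L/s, C = (12220·19.82 + 359.0·47.60)/12580 = 20.61 mg/L.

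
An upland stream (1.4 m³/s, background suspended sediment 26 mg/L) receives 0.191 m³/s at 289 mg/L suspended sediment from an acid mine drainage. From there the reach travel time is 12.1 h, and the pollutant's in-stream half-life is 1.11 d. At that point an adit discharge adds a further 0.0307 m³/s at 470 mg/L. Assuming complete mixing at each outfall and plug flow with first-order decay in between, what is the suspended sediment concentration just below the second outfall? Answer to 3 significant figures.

50.1 mg/L

After mixing, C = (1.400·26.00 + 0.1910·289.0) / 1.591 = 91.60/1.591 = 57.57 mg/L; combined flow 1.591 m³/s.
Half-life 1.11 d → k = ln 2 / 1.11 = 0.6245 d⁻¹.
Decay over the reach: 57.57·exp(−kt) = 57.57·0.7299 = 42.02 mg/L.
At the second outfall, C = (1.591·42.02 + 0.03070·470.0) / (1.591 + 0.03070) = 50.13 mg/L.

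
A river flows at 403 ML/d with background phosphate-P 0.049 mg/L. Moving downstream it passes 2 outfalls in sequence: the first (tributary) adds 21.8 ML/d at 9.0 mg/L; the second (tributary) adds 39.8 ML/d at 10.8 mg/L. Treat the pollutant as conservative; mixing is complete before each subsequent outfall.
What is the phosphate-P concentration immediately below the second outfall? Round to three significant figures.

1.39 mg/L

Outfall 1: combined Q = 424.8 ML/d; C = (403.0·0.04900 + 21.80·9.000)/424.8 = 0.5083 mg/L.
Outfall 2: combined Q = 464.6 ML/d; C = (424.8·0.5083 + 39.80·10.80)/464.6 = 1.390 mg/L.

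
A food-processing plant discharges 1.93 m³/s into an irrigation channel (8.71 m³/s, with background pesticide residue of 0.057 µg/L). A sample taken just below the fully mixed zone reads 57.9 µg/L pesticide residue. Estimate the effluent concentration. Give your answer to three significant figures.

319 µg/L

Mass balance: 8.710·0.05700 + 1.930·Cₑ = 10.64·57.90
→ Cₑ = (10.64·57.90 − 8.710·0.05700) / 1.930 = 318.9 µg/L.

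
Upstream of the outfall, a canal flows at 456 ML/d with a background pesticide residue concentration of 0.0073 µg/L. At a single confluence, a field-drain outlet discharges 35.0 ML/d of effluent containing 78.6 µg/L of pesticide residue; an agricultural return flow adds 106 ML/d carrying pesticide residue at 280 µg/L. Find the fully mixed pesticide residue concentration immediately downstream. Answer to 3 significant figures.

Mass balance: C = (456.0·0.007300 + 35.00·78.60 + 106.0·280.0) / 597.0 = 32430/597.0 = 54.33 µg/L.

54.3 µg/L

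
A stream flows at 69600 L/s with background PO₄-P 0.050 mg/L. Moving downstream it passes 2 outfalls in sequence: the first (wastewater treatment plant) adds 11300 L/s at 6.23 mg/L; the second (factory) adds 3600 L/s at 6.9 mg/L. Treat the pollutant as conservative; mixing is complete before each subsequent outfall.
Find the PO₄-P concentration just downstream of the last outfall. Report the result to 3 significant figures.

1.17 mg/L

Below outfall 1: Q → 80900 L/s, C = (69600·0.05000 + 11300·6.230)/80900 = 0.9132 mg/L.
Below outfall 2: Q → 84500 L/s, C = (80900·0.9132 + 3600·6.900)/84500 = 1.168 mg/L.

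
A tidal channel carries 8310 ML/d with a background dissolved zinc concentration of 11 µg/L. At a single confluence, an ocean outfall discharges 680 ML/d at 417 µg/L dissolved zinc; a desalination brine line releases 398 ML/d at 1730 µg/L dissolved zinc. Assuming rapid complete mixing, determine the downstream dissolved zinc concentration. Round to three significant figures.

113 µg/L

Mass balance: C = (8310·11.00 + 680.0·417.0 + 398.0·1730) / 9388 = 1064000/9388 = 113.3 µg/L.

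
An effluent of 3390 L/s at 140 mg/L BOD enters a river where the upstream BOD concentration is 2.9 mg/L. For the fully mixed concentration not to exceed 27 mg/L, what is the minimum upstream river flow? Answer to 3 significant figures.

Set C_mix = 27: (Q·2.900 + 3390·140.0) / (Q + 3390) = 27
→ Q = 3390·(140.0 − 27)/(27 − 2.900) = 15900 L/s.

15900 L/s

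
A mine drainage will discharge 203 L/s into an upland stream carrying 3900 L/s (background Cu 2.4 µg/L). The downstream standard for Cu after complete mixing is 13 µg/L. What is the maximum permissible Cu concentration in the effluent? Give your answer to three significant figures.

217 µg/L

At the limit, (Qr·Cr + Qe·Cₑ)/(Qr + Qe) = 13:
Cₑ = (4103·13 − 3900·2.400) / 203.0 = 216.6 µg/L.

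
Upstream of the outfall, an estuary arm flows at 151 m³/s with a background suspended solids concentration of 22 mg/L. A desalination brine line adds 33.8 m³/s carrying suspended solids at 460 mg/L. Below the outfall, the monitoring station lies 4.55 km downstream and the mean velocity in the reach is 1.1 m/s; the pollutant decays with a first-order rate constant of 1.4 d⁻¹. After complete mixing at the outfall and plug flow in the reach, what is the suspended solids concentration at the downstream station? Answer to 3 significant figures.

Mass balance: C = (151.0·22.00 + 33.80·460.0) / 184.8 = 18870/184.8 = 102.1 mg/L.
Travel time t = 4.55·1000 / 1.1 = 4136 s = 1.149 h.
Applying C = C₀e^(−kt): 102.1 × 0.9352 = 95.49 mg/L.

95.5 mg/L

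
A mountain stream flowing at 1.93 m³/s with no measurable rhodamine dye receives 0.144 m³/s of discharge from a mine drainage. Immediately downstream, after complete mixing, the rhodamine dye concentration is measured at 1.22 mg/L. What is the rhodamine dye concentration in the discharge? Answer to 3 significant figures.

17.6 mg/L

Mass balance: 1.930·0 + 0.1440·Cₑ = 2.074·1.220
→ Cₑ = (2.074·1.220 − 1.930·0) / 0.1440 = 17.57 mg/L.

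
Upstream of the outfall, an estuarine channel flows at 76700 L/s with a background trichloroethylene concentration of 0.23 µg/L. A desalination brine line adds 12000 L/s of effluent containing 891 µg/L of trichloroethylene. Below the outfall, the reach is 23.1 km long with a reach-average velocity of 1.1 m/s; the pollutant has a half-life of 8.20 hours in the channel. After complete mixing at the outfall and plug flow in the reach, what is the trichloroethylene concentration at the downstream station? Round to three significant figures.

73.7 µg/L

After mixing, C = (76700·0.2300 + 12000·891.0) / 88700 = 10710000/88700 = 120.7 µg/L.
Travel time t = 23.1·1000 / 1.1 = 21000 s = 5.833 h.
Half-life 8.20 h → k = ln 2 / 8.20 = 0.08453 h⁻¹ = 2.029 d⁻¹.
Applying C = C₀e^(−kt): 120.7 × 0.6107 = 73.74 µg/L.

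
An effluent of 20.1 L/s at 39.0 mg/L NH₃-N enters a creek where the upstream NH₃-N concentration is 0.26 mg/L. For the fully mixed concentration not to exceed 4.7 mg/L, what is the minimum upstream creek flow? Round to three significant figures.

155 L/s

Set C_mix = 4.7: (Q·0.2600 + 20.10·39.00) / (Q + 20.10) = 4.7
→ Q = 20.10·(39.00 − 4.7)/(4.7 − 0.2600) = 155.3 L/s.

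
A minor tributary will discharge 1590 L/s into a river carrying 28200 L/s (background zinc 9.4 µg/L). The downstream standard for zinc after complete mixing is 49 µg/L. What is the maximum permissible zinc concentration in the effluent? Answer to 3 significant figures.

At the limit, (Qr·Cr + Qe·Cₑ)/(Qr + Qe) = 49:
Cₑ = (29790·49 − 28200·9.400) / 1590 = 751.3 µg/L.

751 µg/L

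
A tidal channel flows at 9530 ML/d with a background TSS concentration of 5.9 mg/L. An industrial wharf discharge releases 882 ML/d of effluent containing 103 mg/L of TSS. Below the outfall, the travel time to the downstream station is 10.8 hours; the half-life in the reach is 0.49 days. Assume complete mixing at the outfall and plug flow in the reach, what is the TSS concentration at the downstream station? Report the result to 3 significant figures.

After mixing, C = (9530·5.900 + 882.0·103.0) / 10410 = 147100/10410 = 14.13 mg/L.
Half-life 0.49 d → k = ln 2 / 0.49 = 1.415 d⁻¹.
Applying C = C₀e^(−kt): 14.13 × 0.5291 = 7.474 mg/L.

7.47 mg/L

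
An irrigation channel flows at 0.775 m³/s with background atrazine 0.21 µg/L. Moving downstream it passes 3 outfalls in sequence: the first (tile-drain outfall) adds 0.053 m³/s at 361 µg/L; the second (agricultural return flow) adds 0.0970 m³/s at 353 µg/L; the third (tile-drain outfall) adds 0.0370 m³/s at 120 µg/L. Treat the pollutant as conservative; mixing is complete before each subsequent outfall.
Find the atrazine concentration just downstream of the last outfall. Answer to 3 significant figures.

60.3 µg/L

After outfall 1: Q = 0.7750 + 0.05300 = 0.8280 m³/s; C = (0.7750·0.2100 + 0.05300·361.0)/0.8280 = 23.30 µg/L.
After outfall 2: Q = 0.8280 + 0.09700 = 0.9250 m³/s; C = (0.8280·23.30 + 0.09700·353.0)/0.9250 = 57.88 µg/L.
After outfall 3: Q = 0.9250 + 0.03700 = 0.9620 m³/s; C = (0.9250·57.88 + 0.03700·120.0)/0.9620 = 60.27 µg/L.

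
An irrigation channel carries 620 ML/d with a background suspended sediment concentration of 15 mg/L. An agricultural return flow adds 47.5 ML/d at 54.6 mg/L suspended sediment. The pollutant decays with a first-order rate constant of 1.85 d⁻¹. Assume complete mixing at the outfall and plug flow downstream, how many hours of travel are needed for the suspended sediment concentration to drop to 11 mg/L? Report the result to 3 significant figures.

6.26 h

Mixed concentration C = ΣQC/ΣQ = (620.0·15.00 + 47.50·54.60) / 667.5 = 11890/667.5 = 17.82 mg/L.
17.82·exp(−k·t) = 11 → t = ln(17.82/11)/k = 22530 s = 6.257 h.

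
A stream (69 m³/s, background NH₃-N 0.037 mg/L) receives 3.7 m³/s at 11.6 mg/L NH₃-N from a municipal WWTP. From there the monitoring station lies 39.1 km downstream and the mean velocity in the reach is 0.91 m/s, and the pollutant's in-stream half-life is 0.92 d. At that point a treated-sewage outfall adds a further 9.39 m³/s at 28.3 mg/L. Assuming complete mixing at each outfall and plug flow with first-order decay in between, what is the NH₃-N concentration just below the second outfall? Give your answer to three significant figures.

Flow-weighted average: C = (69.00·0.03700 + 3.700·11.60) / 72.70 = 45.47/72.70 = 0.6255 mg/L; combined flow 72.70 m³/s.
Travel time t = 39.1·1000 / 0.91 = 42970 s = 11.94 h.
Half-life 0.92 d → k = ln 2 / 0.92 = 0.7534 d⁻¹.
Applying C = C₀e^(−kt): 0.6255 × 0.6875 = 0.4300 mg/L.
Second outfall: C = (72.70·0.4300 + 9.390·28.30)/82.09 = 3.618 mg/L.

3.62 mg/L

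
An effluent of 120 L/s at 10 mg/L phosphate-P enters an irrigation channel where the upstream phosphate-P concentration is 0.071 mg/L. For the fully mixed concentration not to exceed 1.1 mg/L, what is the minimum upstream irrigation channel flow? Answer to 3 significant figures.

Set C_mix = 1.1: (Q·0.07100 + 120.0·10.00) / (Q + 120.0) = 1.1
→ Q = 120.0·(10.00 − 1.1)/(1.1 − 0.07100) = 1038 L/s.

1040 L/s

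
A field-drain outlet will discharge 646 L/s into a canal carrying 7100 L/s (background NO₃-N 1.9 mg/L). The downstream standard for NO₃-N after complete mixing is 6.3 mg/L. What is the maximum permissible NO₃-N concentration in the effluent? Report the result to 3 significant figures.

54.7 mg/L

At the limit, (Qr·Cr + Qe·Cₑ)/(Qr + Qe) = 6.3:
Cₑ = (7746·6.3 − 7100·1.900) / 646.0 = 54.66 mg/L.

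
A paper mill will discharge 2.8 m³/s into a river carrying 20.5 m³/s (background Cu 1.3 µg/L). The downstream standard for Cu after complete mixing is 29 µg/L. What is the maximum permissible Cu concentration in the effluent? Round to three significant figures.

At the limit, (Qr·Cr + Qe·Cₑ)/(Qr + Qe) = 29:
Cₑ = (23.30·29 − 20.50·1.300) / 2.800 = 231.8 µg/L.

232 µg/L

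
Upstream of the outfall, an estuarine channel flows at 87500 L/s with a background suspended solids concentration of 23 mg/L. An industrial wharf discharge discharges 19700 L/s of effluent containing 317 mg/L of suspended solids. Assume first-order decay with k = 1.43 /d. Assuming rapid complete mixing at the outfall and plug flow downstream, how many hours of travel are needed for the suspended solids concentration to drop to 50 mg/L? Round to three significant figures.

7.25 h

After mixing, C = (87500·23.00 + 19700·317.0) / 107200 = 8257000/107200 = 77.03 mg/L.
77.03·exp(−k·t) = 50 → t = ln(77.03/50)/k = 26110 s = 7.253 h.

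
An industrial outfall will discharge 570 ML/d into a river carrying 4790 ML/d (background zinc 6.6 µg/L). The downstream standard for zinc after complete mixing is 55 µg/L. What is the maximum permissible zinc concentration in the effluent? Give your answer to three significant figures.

At the limit, (Qr·Cr + Qe·Cₑ)/(Qr + Qe) = 55:
Cₑ = (5360·55 − 4790·6.600) / 570.0 = 461.7 µg/L.

462 µg/L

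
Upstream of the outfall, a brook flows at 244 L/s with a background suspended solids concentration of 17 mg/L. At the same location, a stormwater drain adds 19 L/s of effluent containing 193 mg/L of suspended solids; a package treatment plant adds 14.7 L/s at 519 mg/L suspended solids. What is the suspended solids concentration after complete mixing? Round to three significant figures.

After mixing, C = (244.0·17.00 + 19.00·193.0 + 14.70·519.0) / 277.7 = 15440/277.7 = 55.62 mg/L.

55.6 mg/L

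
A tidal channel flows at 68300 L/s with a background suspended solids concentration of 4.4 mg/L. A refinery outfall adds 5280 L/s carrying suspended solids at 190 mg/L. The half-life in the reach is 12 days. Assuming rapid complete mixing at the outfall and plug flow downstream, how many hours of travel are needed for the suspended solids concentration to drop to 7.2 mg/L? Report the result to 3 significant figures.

374 h

Mass balance: C = (68300·4.400 + 5280·190.0) / 73580 = 1304000/73580 = 17.72 mg/L.
Half-life 12 d → k = ln 2 / 12 = 0.05776 d⁻¹.
17.72·exp(−k·t) = 7.2 → t = ln(17.72/7.2)/k = 1347000 s = 374.2 h.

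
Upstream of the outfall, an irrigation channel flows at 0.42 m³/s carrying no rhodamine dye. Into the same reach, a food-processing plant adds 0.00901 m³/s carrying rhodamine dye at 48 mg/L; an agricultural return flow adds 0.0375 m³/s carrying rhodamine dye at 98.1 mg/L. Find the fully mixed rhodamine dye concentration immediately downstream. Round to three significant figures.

Mixed concentration C = ΣQC/ΣQ = (0.4200·0 + 0.009010·48.00 + 0.03750·98.10) / 0.4665 = 4.111/0.4665 = 8.813 mg/L.

8.81 mg/L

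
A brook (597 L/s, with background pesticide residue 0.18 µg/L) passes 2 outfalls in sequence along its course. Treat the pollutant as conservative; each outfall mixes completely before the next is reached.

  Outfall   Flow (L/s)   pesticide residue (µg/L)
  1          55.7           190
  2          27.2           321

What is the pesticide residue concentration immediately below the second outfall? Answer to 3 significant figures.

After outfall 1: Q = 597.0 + 55.70 = 652.7 L/s; C = (597.0·0.1800 + 55.70·190.0)/652.7 = 16.38 µg/L.
After outfall 2: Q = 652.7 + 27.20 = 679.9 L/s; C = (652.7·16.38 + 27.20·321.0)/679.9 = 28.57 µg/L.

28.6 µg/L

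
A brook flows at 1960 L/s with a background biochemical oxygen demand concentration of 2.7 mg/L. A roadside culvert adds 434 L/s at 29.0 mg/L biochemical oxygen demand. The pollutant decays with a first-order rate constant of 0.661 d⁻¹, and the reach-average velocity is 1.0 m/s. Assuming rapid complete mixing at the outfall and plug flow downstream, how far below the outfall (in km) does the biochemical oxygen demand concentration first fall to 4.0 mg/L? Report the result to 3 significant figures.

81.6 km

Mixed concentration C = ΣQC/ΣQ = (1960·2.700 + 434.0·29.00) / 2394 = 17880/2394 = 7.468 mg/L.
Set 7.468·exp(−k·t) = 4.0 → t = ln(7.468/4.0)/k = 81600 s = 22.67 h.
Distance = v·t = 1.0·81600 = 81600 m = 81.60 km.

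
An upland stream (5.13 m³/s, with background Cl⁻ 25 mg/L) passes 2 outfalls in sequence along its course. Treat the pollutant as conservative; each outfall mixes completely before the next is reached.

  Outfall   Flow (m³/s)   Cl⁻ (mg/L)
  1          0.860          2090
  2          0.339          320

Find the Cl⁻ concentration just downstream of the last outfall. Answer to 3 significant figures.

After outfall 1: Q = 5.130 + 0.8600 = 5.990 m³/s; C = (5.130·25.00 + 0.8600·2090)/5.990 = 321.5 mg/L.
After outfall 2: Q = 5.990 + 0.3390 = 6.329 m³/s; C = (5.990·321.5 + 0.3390·320.0)/6.329 = 321.4 mg/L.

321 mg/L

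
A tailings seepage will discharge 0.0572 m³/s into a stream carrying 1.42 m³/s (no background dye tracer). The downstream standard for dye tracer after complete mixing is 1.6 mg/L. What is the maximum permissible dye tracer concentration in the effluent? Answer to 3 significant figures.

At the limit, (Qr·Cr + Qe·Cₑ)/(Qr + Qe) = 1.6:
Cₑ = (1.477·1.6 − 1.420·0) / 0.05720 = 41.32 mg/L.

41.3 mg/L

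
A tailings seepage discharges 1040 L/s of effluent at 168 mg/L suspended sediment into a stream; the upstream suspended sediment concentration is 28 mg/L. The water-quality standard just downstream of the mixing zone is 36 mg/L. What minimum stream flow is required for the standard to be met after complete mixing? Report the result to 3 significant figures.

Set C_mix = 36: (Q·28.00 + 1040·168.0) / (Q + 1040) = 36
→ Q = 1040·(168.0 − 36)/(36 − 28.00) = 17160 L/s.

17200 L/s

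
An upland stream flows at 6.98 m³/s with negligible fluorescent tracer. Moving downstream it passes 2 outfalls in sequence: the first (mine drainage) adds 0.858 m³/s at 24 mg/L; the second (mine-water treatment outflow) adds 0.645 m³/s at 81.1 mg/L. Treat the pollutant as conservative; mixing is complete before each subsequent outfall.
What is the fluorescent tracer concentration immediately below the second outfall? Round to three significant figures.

8.59 mg/L

Outfall 1: combined Q = 7.838 m³/s; C = (6.980·0 + 0.8580·24.00)/7.838 = 2.627 mg/L.
Outfall 2: combined Q = 8.483 m³/s; C = (7.838·2.627 + 0.6450·81.10)/8.483 = 8.594 mg/L.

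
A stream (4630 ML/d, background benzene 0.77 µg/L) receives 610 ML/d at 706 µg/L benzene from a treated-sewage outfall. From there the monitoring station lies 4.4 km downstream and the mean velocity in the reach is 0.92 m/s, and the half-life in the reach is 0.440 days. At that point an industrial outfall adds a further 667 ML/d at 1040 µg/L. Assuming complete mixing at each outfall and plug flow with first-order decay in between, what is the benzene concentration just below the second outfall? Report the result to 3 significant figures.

185 µg/L

Conservation of mass: C = (4630·0.7700 + 610.0·706.0) / 5240 = 434200/5240 = 82.87 µg/L; combined flow 5240 ML/d.
Travel time t = 4.4·1000 / 0.92 = 4783 s = 1.329 h.
Half-life 0.440 d → k = ln 2 / 0.440 = 1.575 d⁻¹.
Applying C = C₀e^(−kt): 82.87 × 0.9165 = 75.95 µg/L.
At the second outfall, C = (5240·75.95 + 667.0·1040) / (5240 + 667.0) = 184.8 µg/L.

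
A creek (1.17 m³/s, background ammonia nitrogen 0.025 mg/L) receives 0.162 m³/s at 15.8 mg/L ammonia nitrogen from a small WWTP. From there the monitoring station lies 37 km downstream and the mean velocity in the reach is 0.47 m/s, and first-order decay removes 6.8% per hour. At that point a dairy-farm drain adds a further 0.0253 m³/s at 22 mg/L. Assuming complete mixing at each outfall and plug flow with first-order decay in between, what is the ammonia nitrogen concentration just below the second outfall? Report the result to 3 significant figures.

Mass balance: C = (1.170·0.02500 + 0.1620·15.80) / 1.332 = 2.589/1.332 = 1.944 mg/L; combined flow 1.332 m³/s.
Travel time t = 37·1000 / 0.47 = 78720 s = 21.87 h.
6.8%/h lost → k = −ln(1 − 0.068) = 0.07042 h⁻¹.
After decay, C = 1.944 × e^(−kt) = 1.944 × 0.2144 = 0.4167 mg/L.
Second outfall: C = (1.332·0.4167 + 0.02530·22.00)/1.357 = 0.8190 mg/L.

0.819 mg/L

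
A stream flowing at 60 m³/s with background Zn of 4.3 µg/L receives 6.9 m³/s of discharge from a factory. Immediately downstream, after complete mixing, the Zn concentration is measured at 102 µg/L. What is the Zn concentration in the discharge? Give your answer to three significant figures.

952 µg/L

Mass balance: 60.00·4.300 + 6.900·Cₑ = 66.90·102.0
→ Cₑ = (66.90·102.0 − 60.00·4.300) / 6.900 = 951.6 µg/L.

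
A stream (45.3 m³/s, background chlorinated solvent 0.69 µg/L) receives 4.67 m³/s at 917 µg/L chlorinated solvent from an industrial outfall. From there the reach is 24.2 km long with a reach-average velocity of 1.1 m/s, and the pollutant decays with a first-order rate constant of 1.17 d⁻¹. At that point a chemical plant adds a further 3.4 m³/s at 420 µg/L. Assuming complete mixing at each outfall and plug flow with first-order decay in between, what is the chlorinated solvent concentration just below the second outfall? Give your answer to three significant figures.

86.8 µg/L

Mass balance: C = (45.30·0.6900 + 4.670·917.0) / 49.97 = 4314/49.97 = 86.32 µg/L; combined flow 49.97 m³/s.
Travel time t = 24.2·1000 / 1.1 = 22000 s = 6.111 h.
Decay over the reach: 86.32·exp(−kt) = 86.32·0.7424 = 64.08 µg/L.
At the second outfall, C = (49.97·64.08 + 3.400·420.0) / (49.97 + 3.400) = 86.76 µg/L.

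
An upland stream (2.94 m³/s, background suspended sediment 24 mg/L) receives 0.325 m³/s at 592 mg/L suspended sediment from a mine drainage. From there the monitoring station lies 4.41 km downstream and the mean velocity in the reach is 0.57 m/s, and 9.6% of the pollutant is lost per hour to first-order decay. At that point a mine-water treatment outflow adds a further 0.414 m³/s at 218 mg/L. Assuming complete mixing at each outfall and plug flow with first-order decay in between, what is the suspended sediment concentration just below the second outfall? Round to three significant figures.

Mixed concentration C = ΣQC/ΣQ = (2.940·24.00 + 0.3250·592.0) / 3.265 = 263.0/3.265 = 80.54 mg/L; combined flow 3.265 m³/s.
Travel time t = 4.41·1000 / 0.57 = 7737 s = 2.149 h.
9.6%/h lost → k = −ln(1 − 0.096) = 0.1009 h⁻¹.
After decay, C = 80.54 × e^(−kt) = 80.54 × 0.8050 = 64.83 mg/L.
At the second outfall, C = (3.265·64.83 + 0.4140·218.0) / (3.265 + 0.4140) = 82.07 mg/L.

82.1 mg/L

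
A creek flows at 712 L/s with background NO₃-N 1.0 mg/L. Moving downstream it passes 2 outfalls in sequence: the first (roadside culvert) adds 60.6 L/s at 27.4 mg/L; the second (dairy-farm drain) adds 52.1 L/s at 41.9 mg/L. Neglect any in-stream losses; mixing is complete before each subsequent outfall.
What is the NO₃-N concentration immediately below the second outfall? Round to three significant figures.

5.52 mg/L

Outfall 1: combined Q = 772.6 L/s; C = (712.0·1.000 + 60.60·27.40)/772.6 = 3.071 mg/L.
Outfall 2: combined Q = 824.7 L/s; C = (772.6·3.071 + 52.10·41.90)/824.7 = 5.524 mg/L.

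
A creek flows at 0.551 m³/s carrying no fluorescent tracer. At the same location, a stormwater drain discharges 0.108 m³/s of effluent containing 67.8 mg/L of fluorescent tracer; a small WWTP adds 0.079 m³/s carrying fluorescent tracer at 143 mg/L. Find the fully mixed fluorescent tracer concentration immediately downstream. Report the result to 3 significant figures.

Mixed concentration C = ΣQC/ΣQ = (0.5510·0 + 0.1080·67.80 + 0.07900·143.0) / 0.7380 = 18.62/0.7380 = 25.23 mg/L.

25.2 mg/L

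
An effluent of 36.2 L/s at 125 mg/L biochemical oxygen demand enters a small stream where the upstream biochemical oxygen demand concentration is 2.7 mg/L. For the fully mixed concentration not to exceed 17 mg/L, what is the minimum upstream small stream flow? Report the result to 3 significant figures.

Set C_mix = 17: (Q·2.700 + 36.20·125.0) / (Q + 36.20) = 17
→ Q = 36.20·(125.0 − 17)/(17 − 2.700) = 273.4 L/s.

273 L/s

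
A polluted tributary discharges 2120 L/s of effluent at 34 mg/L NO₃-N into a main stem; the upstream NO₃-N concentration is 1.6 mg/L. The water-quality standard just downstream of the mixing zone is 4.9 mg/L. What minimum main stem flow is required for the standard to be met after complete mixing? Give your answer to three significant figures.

18700 L/s

Set C_mix = 4.9: (Q·1.600 + 2120·34.00) / (Q + 2120) = 4.9
→ Q = 2120·(34.00 − 4.9)/(4.9 − 1.600) = 18690 L/s.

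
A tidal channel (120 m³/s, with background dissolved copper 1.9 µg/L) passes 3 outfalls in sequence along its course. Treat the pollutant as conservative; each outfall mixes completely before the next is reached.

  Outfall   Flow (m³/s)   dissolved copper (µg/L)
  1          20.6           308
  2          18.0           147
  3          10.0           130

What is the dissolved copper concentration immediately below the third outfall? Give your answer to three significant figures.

62.4 µg/L

Outfall 1: combined Q = 140.6 m³/s; C = (120.0·1.900 + 20.60·308.0)/140.6 = 46.75 µg/L.
Outfall 2: combined Q = 158.6 m³/s; C = (140.6·46.75 + 18.00·147.0)/158.6 = 58.13 µg/L.
Outfall 3: combined Q = 168.6 m³/s; C = (158.6·58.13 + 10.00·130.0)/168.6 = 62.39 µg/L.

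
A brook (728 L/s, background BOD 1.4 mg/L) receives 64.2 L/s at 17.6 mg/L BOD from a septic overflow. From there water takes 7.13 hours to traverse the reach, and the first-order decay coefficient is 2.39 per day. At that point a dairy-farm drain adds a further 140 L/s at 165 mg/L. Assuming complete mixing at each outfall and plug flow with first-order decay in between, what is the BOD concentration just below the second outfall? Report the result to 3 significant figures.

25.9 mg/L

Mixed concentration C = ΣQC/ΣQ = (728.0·1.400 + 64.20·17.60) / 792.2 = 2149/792.2 = 2.713 mg/L; combined flow 792.2 L/s.
Applying C = C₀e^(−kt): 2.713 × 0.4916 = 1.334 mg/L.
Second outfall: C = (792.2·1.334 + 140.0·165.0)/932.2 = 25.91 mg/L.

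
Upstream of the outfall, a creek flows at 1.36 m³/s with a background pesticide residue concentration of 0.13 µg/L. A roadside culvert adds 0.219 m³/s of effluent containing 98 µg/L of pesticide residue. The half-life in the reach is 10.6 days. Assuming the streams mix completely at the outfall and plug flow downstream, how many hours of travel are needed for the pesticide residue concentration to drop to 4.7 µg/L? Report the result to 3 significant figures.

Mass balance: C = (1.360·0.1300 + 0.2190·98.00) / 1.579 = 21.64/1.579 = 13.70 µg/L.
Half-life 10.6 d → k = ln 2 / 10.6 = 0.06539 d⁻¹.
13.70·exp(−k·t) = 4.7 → t = ln(13.70/4.7)/k = 1414000 s = 392.8 h.

393 h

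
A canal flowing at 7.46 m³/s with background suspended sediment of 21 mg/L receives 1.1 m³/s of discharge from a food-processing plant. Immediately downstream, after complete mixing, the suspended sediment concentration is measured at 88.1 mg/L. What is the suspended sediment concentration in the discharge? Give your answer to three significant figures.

Mass balance: 7.460·21.00 + 1.100·Cₑ = 8.560·88.10
→ Cₑ = (8.560·88.10 − 7.460·21.00) / 1.100 = 543.2 mg/L.

543 mg/L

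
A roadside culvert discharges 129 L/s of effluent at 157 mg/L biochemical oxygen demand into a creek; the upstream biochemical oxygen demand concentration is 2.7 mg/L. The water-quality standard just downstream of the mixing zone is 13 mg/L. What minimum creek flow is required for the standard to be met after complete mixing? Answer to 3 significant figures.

1800 L/s

Set C_mix = 13: (Q·2.700 + 129.0·157.0) / (Q + 129.0) = 13
→ Q = 129.0·(157.0 − 13)/(13 − 2.700) = 1803 L/s.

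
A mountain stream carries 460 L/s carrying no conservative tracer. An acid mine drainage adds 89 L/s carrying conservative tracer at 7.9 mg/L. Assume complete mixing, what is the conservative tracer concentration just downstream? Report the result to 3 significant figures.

Mass balance: C = (460.0·0 + 89.00·7.900) / 549.0 = 703.1/549.0 = 1.281 mg/L.

1.28 mg/L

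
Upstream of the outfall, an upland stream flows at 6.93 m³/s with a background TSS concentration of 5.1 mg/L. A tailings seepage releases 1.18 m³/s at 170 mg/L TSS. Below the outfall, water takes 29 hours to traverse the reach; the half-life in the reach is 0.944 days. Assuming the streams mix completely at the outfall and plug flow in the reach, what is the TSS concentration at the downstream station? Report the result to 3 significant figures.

Mass balance: C = (6.930·5.100 + 1.180·170.0) / 8.110 = 235.9/8.110 = 29.09 mg/L.
Half-life 0.944 d → k = ln 2 / 0.944 = 0.7343 d⁻¹.
First-order decay: C = 29.09·exp(−k·t) = 29.09·0.4118 = 11.98 mg/L.

12.0 mg/L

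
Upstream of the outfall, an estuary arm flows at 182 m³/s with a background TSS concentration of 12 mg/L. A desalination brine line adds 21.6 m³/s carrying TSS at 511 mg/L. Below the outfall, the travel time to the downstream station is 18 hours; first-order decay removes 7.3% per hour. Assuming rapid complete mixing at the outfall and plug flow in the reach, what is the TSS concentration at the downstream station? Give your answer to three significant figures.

16.6 mg/L

Flow-weighted average: C = (182.0·12.00 + 21.60·511.0) / 203.6 = 13220/203.6 = 64.94 mg/L.
7.3%/h lost → k = −ln(1 − 0.073) = 0.07580 h⁻¹.
First-order decay: C = 64.94·exp(−k·t) = 64.94·0.2555 = 16.59 mg/L.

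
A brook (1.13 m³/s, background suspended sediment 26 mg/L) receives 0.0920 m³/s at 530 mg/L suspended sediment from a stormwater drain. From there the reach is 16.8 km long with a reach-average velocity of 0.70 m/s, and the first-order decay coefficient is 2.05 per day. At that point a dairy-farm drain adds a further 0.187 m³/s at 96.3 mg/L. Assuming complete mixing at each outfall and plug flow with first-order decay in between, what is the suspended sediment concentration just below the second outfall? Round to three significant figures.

After mixing, C = (1.130·26.00 + 0.09200·530.0) / 1.222 = 78.14/1.222 = 63.94 mg/L; combined flow 1.222 m³/s.
Travel time t = 16.8·1000 / 0.70 = 24000 s = 6.667 h.
Applying C = C₀e^(−kt): 63.94 × 0.5658 = 36.18 mg/L.
Second outfall: C = (1.222·36.18 + 0.1870·96.30)/1.409 = 44.16 mg/L.

44.2 mg/L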